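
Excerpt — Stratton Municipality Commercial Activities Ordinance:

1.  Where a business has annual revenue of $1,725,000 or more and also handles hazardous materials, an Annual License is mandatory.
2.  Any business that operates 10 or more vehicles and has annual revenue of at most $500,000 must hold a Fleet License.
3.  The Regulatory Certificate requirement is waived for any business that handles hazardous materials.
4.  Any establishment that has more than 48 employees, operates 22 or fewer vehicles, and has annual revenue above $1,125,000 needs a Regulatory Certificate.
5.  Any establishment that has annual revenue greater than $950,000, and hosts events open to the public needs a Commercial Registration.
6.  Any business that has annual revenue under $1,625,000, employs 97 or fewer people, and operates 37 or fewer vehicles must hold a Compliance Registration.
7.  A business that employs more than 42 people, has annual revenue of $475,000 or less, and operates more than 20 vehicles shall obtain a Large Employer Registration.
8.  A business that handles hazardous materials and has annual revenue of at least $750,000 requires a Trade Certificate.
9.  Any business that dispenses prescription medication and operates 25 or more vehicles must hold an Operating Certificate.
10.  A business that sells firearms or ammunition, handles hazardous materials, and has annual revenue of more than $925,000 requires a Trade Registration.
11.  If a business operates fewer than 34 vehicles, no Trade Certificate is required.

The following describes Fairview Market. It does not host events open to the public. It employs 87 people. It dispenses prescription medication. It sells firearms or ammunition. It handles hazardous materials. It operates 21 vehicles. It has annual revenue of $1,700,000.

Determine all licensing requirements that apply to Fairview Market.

Trade Registration

1. revenue $1,700,000 < $1,725,000; handles hazardous materials → Annual License not required.
2. vehicles 21 ≥ 10; revenue $1,700,000 > $500,000 → Fleet License not required.
3. handles hazardous materials → exempt from Regulatory Certificate.
4. employees 87 > 48; vehicles 21 ≤ 22; revenue $1,700,000 > $1,125,000 → Regulatory Certificate required.
5. revenue $1,700,000 > $950,000; does not host events open to the public → Commercial Registration not required.
6. revenue $1,700,000 ≥ $1,625,000; employees 87 ≤ 97; vehicles 21 ≤ 37 → Compliance Registration not required.
7. employees 87 > 42; revenue $1,700,000 > $475,000; vehicles 21 > 20 → Large Employer Registration not required.
8. handles hazardous materials; revenue $1,700,000 ≥ $750,000 → Trade Certificate required.
9. dispenses prescription medication; vehicles 21 < 25 → Operating Certificate not required.
10. sells firearms or ammunition; handles hazardous materials; revenue $1,700,000 > $925,000 → Trade Registration required.
11. vehicles 21 < 34 → exempt from Trade Certificate.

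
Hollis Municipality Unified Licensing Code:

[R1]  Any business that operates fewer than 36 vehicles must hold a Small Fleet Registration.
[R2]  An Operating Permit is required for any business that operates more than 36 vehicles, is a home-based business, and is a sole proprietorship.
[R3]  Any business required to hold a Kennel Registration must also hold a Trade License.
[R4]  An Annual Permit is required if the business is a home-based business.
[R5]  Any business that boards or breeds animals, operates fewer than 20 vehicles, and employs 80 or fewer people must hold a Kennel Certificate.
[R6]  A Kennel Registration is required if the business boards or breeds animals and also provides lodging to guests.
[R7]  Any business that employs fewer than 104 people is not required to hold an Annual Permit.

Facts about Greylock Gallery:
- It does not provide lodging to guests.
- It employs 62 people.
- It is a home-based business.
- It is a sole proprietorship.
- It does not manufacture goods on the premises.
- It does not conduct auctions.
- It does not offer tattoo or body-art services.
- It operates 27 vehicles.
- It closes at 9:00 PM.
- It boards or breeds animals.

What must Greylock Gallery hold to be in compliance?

Small Fleet Registration

[R1] vehicles 27 < 36 → Small Fleet Registration required.
[R2] vehicles 27 ≤ 36; is a home-based business; is a sole proprietorship → Operating Permit not required.
[R3] Kennel Registration is not required → no effect.
[R4] is a home-based business → Annual Permit required.
[R5] boards or breeds animals; vehicles 27 ≥ 20; employees 62 ≤ 80 → Kennel Certificate not required.
[R6] boards or breeds animals; does not provide lodging to guests → Kennel Registration not required.
[R7] employees 62 < 104 → exempt from Annual Permit.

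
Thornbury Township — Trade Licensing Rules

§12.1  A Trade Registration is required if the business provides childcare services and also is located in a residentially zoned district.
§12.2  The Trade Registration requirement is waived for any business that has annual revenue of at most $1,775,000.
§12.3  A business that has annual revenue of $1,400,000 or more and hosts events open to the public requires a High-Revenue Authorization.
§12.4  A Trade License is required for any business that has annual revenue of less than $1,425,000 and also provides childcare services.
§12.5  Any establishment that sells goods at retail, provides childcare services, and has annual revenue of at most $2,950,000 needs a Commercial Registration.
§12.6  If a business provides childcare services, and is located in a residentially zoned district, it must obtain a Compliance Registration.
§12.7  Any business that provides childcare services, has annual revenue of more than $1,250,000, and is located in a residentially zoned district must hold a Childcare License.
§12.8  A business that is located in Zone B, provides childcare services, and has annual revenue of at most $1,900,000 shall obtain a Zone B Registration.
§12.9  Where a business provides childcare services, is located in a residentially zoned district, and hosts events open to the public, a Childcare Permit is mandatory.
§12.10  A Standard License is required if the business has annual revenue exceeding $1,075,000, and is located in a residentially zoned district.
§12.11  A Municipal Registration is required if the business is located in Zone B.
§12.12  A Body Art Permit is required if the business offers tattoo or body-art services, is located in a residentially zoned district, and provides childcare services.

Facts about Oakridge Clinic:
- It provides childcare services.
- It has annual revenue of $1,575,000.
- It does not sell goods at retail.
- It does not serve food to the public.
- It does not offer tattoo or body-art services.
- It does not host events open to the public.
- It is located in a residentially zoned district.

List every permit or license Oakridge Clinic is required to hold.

Childcare License, Compliance Registration, Standard License

§12.1 provides childcare services; is located in a residentially zoned district → Trade Registration required.
§12.2 revenue $1,575,000 ≤ $1,775,000 → exempt from Trade Registration.
§12.3 revenue $1,575,000 ≥ $1,400,000; does not host events open to the public → High-Revenue Authorization not required.
§12.4 revenue $1,575,000 ≥ $1,425,000; provides childcare services → Trade License not required.
§12.5 does not sell goods at retail; provides childcare services; revenue $1,575,000 ≤ $2,950,000 → Commercial Registration not required.
§12.6 provides childcare services; is located in a residentially zoned district → Compliance Registration required.
§12.7 provides childcare services; revenue $1,575,000 > $1,250,000; is located in a residentially zoned district → Childcare License required.
§12.8 is located in a residentially zoned district (not: is located in Zone B); provides childcare services; revenue $1,575,000 ≤ $1,900,000 → Zone B Registration not required.
§12.9 provides childcare services; is located in a residentially zoned district; does not host events open to the public → Childcare Permit not required.
§12.10 revenue $1,575,000 > $1,075,000; is located in a residentially zoned district → Standard License required.
§12.11 is located in a residentially zoned district (not: is located in Zone B) → Municipal Registration not required.
§12.12 does not offer tattoo or body-art services; is located in a residentially zoned district; provides childcare services → Body Art Permit not required.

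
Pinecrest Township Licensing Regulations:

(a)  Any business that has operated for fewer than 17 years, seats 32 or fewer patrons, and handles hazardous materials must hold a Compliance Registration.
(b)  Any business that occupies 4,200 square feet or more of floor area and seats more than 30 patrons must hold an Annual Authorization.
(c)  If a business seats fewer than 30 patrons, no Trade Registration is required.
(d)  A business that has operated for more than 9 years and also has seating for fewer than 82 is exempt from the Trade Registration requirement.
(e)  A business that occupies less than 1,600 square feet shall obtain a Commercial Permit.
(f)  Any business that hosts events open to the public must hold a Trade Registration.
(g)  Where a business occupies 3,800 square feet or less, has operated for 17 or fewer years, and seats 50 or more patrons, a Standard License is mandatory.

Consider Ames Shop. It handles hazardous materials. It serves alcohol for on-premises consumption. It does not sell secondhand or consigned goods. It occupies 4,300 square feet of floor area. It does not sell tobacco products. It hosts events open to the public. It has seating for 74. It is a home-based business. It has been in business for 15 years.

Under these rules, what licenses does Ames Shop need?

Annual Authorization

(a) years in business 15 < 17; seating 74 > 32; handles hazardous materials → Compliance Registration not required.
(b) floor area 4,300 square feet ≥ 4,200 square feet; seating 74 > 30 → Annual Authorization required.
(c) seating 74 ≥ 30 → Trade Registration exemption does not apply.
(d) years in business 15 > 9; seating 74 < 82 → exempt from Trade Registration.
(e) floor area 4,300 square feet ≥ 1,600 square feet → Commercial Permit not required.
(f) hosts events open to the public → Trade Registration required.
(g) floor area 4,300 square feet > 3,800 square feet; years in business 15 ≤ 17; seating 74 ≥ 50 → Standard License not required.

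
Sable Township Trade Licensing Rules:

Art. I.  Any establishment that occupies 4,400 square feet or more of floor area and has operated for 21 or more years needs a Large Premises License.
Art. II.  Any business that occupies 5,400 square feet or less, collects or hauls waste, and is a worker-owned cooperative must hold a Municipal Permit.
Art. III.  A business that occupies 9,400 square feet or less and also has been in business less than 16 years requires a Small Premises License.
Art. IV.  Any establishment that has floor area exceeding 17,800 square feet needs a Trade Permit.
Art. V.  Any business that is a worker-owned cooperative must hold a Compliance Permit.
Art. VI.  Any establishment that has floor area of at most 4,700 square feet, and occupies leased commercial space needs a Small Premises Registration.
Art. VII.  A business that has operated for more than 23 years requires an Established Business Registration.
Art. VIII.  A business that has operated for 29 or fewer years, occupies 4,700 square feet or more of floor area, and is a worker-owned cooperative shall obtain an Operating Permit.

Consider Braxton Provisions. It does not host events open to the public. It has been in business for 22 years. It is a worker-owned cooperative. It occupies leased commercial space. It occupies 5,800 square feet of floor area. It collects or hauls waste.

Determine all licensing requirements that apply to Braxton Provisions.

Art. I. floor area 5,800 square feet ≥ 4,400 square feet; years in business 22 ≥ 21 → Large Premises License required.
Art. II. floor area 5,800 square feet > 5,400 square feet; collects or hauls waste; is a worker-owned cooperative → Municipal Permit not required.
Art. III. floor area 5,800 square feet ≤ 9,400 square feet; years in business 22 ≥ 16 → Small Premises License not required.
Art. IV. floor area 5,800 square feet ≤ 17,800 square feet → Trade Permit not required.
Art. V. is a worker-owned cooperative → Compliance Permit required.
Art. VI. floor area 5,800 square feet > 4,700 square feet; occupies leased commercial space → Small Premises Registration not required.
Art. VII. years in business 22 ≤ 23 → Established Business Registration not required.
Art. VIII. years in business 22 ≤ 29; floor area 5,800 square feet ≥ 4,700 square feet; is a worker-owned cooperative → Operating Permit required.

Compliance Permit, Large Premises License, Operating Permit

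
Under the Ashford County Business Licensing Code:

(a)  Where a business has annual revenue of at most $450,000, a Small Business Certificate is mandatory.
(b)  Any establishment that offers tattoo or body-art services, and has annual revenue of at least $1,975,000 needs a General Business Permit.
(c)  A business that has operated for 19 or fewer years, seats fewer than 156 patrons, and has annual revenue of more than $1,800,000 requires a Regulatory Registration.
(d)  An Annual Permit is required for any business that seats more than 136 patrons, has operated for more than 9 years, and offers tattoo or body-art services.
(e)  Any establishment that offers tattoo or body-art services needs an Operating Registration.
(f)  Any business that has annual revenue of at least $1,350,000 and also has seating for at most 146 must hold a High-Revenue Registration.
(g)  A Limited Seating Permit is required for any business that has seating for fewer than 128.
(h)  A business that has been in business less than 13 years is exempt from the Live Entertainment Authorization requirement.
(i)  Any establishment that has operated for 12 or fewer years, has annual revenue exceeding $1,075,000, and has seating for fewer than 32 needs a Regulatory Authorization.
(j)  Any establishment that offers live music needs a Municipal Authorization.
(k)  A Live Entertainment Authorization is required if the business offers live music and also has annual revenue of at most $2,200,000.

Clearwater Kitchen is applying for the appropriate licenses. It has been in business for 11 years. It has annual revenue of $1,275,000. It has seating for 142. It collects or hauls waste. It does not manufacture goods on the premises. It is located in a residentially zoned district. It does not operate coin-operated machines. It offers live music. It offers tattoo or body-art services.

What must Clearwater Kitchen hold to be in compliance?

Annual Permit, Municipal Authorization, Operating Registration

(a) revenue $1,275,000 > $450,000 → Small Business Certificate not required.
(b) offers tattoo or body-art services; revenue $1,275,000 < $1,975,000 → General Business Permit not required.
(c) years in business 11 ≤ 19; seating 142 < 156; revenue $1,275,000 ≤ $1,800,000 → Regulatory Registration not required.
(d) seating 142 > 136; years in business 11 > 9; offers tattoo or body-art services → Annual Permit required.
(e) offers tattoo or body-art services → Operating Registration required.
(f) revenue $1,275,000 < $1,350,000; seating 142 ≤ 146 → High-Revenue Registration not required.
(g) seating 142 ≥ 128 → Limited Seating Permit not required.
(h) years in business 11 < 13 → exempt from Live Entertainment Authorization.
(i) years in business 11 ≤ 12; revenue $1,275,000 > $1,075,000; seating 142 ≥ 32 → Regulatory Authorization not required.
(j) offers live music → Municipal Authorization required.
(k) offers live music; revenue $1,275,000 ≤ $2,200,000 → Live Entertainment Authorization required.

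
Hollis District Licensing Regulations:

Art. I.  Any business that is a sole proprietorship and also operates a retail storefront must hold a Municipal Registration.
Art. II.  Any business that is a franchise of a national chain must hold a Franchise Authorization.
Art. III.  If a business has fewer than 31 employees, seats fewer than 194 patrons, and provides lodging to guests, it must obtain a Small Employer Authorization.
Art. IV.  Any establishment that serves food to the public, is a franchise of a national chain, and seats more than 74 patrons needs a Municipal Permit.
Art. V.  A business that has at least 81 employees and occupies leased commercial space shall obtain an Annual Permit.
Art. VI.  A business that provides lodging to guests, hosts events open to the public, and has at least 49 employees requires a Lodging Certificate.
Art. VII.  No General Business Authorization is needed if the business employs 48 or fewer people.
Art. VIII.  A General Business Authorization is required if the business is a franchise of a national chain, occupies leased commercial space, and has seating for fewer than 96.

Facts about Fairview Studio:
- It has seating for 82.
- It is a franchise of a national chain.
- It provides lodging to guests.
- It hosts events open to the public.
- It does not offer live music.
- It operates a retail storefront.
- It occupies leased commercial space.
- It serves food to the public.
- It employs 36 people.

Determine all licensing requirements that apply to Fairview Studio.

Franchise Authorization, Municipal Permit

Art. I. is a franchise of a national chain (not: is a sole proprietorship); operates a retail storefront → Municipal Registration not required.
Art. II. is a franchise of a national chain → Franchise Authorization required.
Art. III. employees 36 ≥ 31; seating 82 < 194; provides lodging to guests → Small Employer Authorization not required.
Art. IV. serves food to the public; is a franchise of a national chain; seating 82 > 74 → Municipal Permit required.
Art. V. employees 36 < 81; occupies leased commercial space → Annual Permit not required.
Art. VI. provides lodging to guests; hosts events open to the public; employees 36 < 49 → Lodging Certificate not required.
Art. VII. employees 36 ≤ 48 → exempt from General Business Authorization.
Art. VIII. is a franchise of a national chain; occupies leased commercial space; seating 82 < 96 → General Business Authorization required.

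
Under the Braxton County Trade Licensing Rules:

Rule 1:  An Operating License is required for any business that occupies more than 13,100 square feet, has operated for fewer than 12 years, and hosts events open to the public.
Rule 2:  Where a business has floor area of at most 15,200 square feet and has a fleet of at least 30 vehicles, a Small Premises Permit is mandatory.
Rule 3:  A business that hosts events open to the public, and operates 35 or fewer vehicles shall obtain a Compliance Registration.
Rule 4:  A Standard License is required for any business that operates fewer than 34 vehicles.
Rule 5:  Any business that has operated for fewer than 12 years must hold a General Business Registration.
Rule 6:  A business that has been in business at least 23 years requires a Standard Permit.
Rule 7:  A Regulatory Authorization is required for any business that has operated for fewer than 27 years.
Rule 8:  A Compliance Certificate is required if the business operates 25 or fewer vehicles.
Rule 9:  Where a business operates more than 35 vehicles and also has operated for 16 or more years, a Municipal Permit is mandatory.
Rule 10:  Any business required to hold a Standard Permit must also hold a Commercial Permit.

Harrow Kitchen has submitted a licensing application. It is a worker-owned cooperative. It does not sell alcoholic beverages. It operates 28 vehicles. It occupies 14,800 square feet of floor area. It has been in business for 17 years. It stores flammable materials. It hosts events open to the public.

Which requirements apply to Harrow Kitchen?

Rule 1: floor area 14,800 square feet > 13,100 square feet; years in business 17 ≥ 12; hosts events open to the public → Operating License not required.
Rule 2: floor area 14,800 square feet ≤ 15,200 square feet; vehicles 28 < 30 → Small Premises Permit not required.
Rule 3: hosts events open to the public; vehicles 28 ≤ 35 → Compliance Registration required.
Rule 4: vehicles 28 < 34 → Standard License required.
Rule 5: years in business 17 ≥ 12 → General Business Registration not required.
Rule 6: years in business 17 < 23 → Standard Permit not required.
Rule 7: years in business 17 < 27 → Regulatory Authorization required.
Rule 8: vehicles 28 > 25 → Compliance Certificate not required.
Rule 9: vehicles 28 ≤ 35; years in business 17 ≥ 16 → Municipal Permit not required.
Rule 10: Standard Permit is not required → no effect.

Compliance Registration, Regulatory Authorization, Standard License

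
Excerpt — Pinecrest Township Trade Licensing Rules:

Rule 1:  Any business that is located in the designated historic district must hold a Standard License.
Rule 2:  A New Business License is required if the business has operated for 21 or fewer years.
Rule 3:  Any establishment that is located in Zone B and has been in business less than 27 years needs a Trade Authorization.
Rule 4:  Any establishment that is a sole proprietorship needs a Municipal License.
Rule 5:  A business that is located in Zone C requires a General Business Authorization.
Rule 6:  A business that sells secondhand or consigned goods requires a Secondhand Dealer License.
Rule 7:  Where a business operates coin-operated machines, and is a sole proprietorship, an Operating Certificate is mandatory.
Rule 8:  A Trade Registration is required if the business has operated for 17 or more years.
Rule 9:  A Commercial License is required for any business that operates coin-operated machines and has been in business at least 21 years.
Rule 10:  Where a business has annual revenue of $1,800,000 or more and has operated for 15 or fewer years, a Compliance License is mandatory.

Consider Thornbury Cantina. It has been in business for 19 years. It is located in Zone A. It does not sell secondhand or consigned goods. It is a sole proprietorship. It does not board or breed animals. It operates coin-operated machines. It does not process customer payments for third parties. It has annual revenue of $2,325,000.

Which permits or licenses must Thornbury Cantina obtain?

Rule 1: is located in Zone A (not: is located in the designated historic district) → Standard License not required.
Rule 2: years in business 19 ≤ 21 → New Business License required.
Rule 3: is located in Zone A (not: is located in Zone B); years in business 19 < 27 → Trade Authorization not required.
Rule 4: is a sole proprietorship → Municipal License required.
Rule 5: is located in Zone A (not: is located in Zone C) → General Business Authorization not required.
Rule 6: does not sell secondhand or consigned goods → Secondhand Dealer License not required.
Rule 7: operates coin-operated machines; is a sole proprietorship → Operating Certificate required.
Rule 8: years in business 19 ≥ 17 → Trade Registration required.
Rule 9: operates coin-operated machines; years in business 19 < 21 → Commercial License not required.
Rule 10: revenue $2,325,000 ≥ $1,800,000; years in business 19 > 15 → Compliance License not required.

Municipal License, New Business License, Operating Certificate, Trade Registration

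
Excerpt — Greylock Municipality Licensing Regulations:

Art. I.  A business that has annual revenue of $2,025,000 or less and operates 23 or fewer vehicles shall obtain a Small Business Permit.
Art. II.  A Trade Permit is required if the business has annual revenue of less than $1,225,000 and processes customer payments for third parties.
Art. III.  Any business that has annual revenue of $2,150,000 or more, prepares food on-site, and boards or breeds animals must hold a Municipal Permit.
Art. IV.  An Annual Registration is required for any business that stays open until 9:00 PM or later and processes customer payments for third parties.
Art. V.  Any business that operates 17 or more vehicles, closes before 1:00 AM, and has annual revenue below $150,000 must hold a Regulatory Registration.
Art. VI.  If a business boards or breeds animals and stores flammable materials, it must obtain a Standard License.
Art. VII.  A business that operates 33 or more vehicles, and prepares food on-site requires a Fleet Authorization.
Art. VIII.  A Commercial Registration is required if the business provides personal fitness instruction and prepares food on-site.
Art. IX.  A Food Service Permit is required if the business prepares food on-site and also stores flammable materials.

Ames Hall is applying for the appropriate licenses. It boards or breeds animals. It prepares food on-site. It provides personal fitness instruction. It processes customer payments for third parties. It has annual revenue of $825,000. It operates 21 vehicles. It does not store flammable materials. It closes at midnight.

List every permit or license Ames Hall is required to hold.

Art. I. revenue $825,000 ≤ $2,025,000; vehicles 21 ≤ 23 → Small Business Permit required.
Art. II. revenue $825,000 < $1,225,000; processes customer payments for third parties → Trade Permit required.
Art. III. revenue $825,000 < $2,150,000; prepares food on-site; boards or breeds animals → Municipal Permit not required.
Art. IV. closes midnight, after 9:00 PM; processes customer payments for third parties → Annual Registration required.
Art. V. vehicles 21 ≥ 17; closes midnight, at/before 1:00 AM; revenue $825,000 ≥ $150,000 → Regulatory Registration not required.
Art. VI. boards or breeds animals; does not store flammable materials → Standard License not required.
Art. VII. vehicles 21 < 33; prepares food on-site → Fleet Authorization not required.
Art. VIII. provides personal fitness instruction; prepares food on-site → Commercial Registration required.
Art. IX. prepares food on-site; does not store flammable materials → Food Service Permit not required.

Annual Registration, Commercial Registration, Small Business Permit, Trade Permit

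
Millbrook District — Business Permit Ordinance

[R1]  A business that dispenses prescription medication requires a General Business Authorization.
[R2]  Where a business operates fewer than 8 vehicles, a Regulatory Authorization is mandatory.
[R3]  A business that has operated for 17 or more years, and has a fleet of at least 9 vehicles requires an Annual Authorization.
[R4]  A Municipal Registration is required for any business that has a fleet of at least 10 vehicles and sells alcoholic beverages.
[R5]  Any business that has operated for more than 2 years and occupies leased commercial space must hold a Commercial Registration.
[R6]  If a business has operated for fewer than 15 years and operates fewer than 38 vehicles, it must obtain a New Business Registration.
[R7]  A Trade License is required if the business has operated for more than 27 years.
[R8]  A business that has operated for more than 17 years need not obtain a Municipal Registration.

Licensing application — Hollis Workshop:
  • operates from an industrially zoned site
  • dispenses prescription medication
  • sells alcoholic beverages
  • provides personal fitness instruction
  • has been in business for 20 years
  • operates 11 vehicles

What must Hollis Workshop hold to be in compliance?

Annual Authorization, General Business Authorization

[R1] dispenses prescription medication → General Business Authorization required.
[R2] vehicles 11 ≥ 8 → Regulatory Authorization not required.
[R3] years in business 20 ≥ 17; vehicles 11 ≥ 9 → Annual Authorization required.
[R4] vehicles 11 ≥ 10; sells alcoholic beverages → Municipal Registration required.
[R5] years in business 20 > 2; operates from an industrially zoned site (not: occupies leased commercial space) → Commercial Registration not required.
[R6] years in business 20 ≥ 15; vehicles 11 < 38 → New Business Registration not required.
[R7] years in business 20 ≤ 27 → Trade License not required.
[R8] years in business 20 > 17 → exempt from Municipal Registration.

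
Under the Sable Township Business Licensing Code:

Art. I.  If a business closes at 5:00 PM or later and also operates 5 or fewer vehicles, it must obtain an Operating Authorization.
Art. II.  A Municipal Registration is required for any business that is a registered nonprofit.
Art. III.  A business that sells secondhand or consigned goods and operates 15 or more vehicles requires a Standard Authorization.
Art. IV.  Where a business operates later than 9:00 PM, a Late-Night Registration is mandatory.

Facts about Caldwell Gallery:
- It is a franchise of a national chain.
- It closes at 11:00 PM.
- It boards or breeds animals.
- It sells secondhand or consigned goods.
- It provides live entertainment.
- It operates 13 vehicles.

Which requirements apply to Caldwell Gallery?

Art. I. closes 11:00 PM, after 5:00 PM; vehicles 13 > 5 → Operating Authorization not required.
Art. II. is a franchise of a national chain (not: is a registered nonprofit) → Municipal Registration not required.
Art. III. sells secondhand or consigned goods; vehicles 13 < 15 → Standard Authorization not required.
Art. IV. closes 11:00 PM, after 9:00 PM → Late-Night Registration required.

Late-Night Registration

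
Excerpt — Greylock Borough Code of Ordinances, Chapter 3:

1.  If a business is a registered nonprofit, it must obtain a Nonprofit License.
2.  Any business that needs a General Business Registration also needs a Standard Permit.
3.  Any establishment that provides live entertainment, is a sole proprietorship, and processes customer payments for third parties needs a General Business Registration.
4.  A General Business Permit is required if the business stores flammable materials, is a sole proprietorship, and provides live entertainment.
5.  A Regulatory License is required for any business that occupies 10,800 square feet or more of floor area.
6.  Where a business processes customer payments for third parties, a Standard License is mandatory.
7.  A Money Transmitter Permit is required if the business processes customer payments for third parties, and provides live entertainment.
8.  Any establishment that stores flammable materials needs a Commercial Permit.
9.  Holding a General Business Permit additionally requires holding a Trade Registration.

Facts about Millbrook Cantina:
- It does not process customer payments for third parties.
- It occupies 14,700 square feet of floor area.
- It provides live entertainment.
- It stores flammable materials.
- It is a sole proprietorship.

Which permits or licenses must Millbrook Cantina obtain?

Commercial Permit, General Business Permit, Regulatory License, Trade Registration

1. is a sole proprietorship (not: is a registered nonprofit) → Nonprofit License not required.
2. General Business Registration is not required → no effect.
3. provides live entertainment; is a sole proprietorship; does not process customer payments for third parties → General Business Registration not required.
4. stores flammable materials; is a sole proprietorship; provides live entertainment → General Business Permit required.
5. floor area 14,700 square feet ≥ 10,800 square feet → Regulatory License required.
6. does not process customer payments for third parties → Standard License not required.
7. does not process customer payments for third parties; provides live entertainment → Money Transmitter Permit not required.
8. stores flammable materials → Commercial Permit required.
9. General Business Permit is required → Trade Registration also required.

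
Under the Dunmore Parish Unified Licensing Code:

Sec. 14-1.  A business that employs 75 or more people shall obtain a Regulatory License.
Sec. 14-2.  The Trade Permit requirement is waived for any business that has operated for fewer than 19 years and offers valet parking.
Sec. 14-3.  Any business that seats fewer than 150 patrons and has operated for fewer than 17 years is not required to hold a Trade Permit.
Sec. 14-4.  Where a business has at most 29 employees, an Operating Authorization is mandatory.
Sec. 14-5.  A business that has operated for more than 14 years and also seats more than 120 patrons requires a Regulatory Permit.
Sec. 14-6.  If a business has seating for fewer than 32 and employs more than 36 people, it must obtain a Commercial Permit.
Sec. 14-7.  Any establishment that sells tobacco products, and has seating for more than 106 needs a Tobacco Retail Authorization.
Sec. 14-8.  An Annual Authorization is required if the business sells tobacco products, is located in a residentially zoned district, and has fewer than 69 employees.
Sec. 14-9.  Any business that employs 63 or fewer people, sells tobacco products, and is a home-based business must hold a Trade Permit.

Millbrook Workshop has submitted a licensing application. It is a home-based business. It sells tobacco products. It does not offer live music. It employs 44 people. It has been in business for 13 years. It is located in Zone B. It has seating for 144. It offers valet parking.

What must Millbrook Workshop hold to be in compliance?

Tobacco Retail Authorization

Sec. 14-1. employees 44 < 75 → Regulatory License not required.
Sec. 14-2. years in business 13 < 19; offers valet parking → exempt from Trade Permit.
Sec. 14-3. seating 144 < 150; years in business 13 < 17 → exempt from Trade Permit.
Sec. 14-4. employees 44 > 29 → Operating Authorization not required.
Sec. 14-5. years in business 13 ≤ 14; seating 144 > 120 → Regulatory Permit not required.
Sec. 14-6. seating 144 ≥ 32; employees 44 > 36 → Commercial Permit not required.
Sec. 14-7. sells tobacco products; seating 144 > 106 → Tobacco Retail Authorization required.
Sec. 14-8. sells tobacco products; is located in Zone B (not: is located in a residentially zoned district); employees 44 < 69 → Annual Authorization not required.
Sec. 14-9. employees 44 ≤ 63; sells tobacco products; is a home-based business → Trade Permit required.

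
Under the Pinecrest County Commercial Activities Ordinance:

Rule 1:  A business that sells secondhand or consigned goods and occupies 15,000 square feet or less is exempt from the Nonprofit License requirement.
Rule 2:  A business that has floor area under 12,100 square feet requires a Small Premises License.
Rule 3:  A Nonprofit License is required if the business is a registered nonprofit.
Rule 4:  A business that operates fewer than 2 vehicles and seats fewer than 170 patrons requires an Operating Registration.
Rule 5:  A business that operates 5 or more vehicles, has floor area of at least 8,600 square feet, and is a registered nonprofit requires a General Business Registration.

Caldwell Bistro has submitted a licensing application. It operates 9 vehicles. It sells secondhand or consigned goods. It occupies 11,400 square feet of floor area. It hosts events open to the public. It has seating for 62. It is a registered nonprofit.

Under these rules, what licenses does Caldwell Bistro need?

General Business Registration, Small Premises License

Rule 1: sells secondhand or consigned goods; floor area 11,400 square feet ≤ 15,000 square feet → exempt from Nonprofit License.
Rule 2: floor area 11,400 square feet < 12,100 square feet → Small Premises License required.
Rule 3: is a registered nonprofit → Nonprofit License required.
Rule 4: vehicles 9 ≥ 2; seating 62 < 170 → Operating Registration not required.
Rule 5: vehicles 9 ≥ 5; floor area 11,400 square feet ≥ 8,600 square feet; is a registered nonprofit → General Business Registration required.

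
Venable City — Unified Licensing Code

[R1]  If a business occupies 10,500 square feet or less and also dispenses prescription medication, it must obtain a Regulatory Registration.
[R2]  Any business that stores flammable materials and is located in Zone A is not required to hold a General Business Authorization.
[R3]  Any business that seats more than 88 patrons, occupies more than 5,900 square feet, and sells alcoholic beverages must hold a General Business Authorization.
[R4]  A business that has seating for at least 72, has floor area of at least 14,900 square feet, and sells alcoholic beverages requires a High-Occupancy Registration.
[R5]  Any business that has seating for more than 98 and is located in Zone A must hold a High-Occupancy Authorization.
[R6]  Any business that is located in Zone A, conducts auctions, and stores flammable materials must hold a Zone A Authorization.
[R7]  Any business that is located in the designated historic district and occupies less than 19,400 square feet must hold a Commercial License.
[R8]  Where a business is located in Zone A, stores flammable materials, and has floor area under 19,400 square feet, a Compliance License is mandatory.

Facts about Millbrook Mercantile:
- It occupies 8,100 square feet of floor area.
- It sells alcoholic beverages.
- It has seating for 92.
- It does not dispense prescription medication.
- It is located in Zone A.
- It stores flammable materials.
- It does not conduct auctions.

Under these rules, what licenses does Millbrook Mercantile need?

[R1] floor area 8,100 square feet ≤ 10,500 square feet; does not dispense prescription medication → Regulatory Registration not required.
[R2] stores flammable materials; is located in Zone A → exempt from General Business Authorization.
[R3] seating 92 > 88; floor area 8,100 square feet > 5,900 square feet; sells alcoholic beverages → General Business Authorization required.
[R4] seating 92 ≥ 72; floor area 8,100 square feet < 14,900 square feet; sells alcoholic beverages → High-Occupancy Registration not required.
[R5] seating 92 ≤ 98; is located in Zone A → High-Occupancy Authorization not required.
[R6] is located in Zone A; does not conduct auctions; stores flammable materials → Zone A Authorization not required.
[R7] is located in Zone A (not: is located in the designated historic district); floor area 8,100 square feet < 19,400 square feet → Commercial License not required.
[R8] is located in Zone A; stores flammable materials; floor area 8,100 square feet < 19,400 square feet → Compliance License required.

Compliance License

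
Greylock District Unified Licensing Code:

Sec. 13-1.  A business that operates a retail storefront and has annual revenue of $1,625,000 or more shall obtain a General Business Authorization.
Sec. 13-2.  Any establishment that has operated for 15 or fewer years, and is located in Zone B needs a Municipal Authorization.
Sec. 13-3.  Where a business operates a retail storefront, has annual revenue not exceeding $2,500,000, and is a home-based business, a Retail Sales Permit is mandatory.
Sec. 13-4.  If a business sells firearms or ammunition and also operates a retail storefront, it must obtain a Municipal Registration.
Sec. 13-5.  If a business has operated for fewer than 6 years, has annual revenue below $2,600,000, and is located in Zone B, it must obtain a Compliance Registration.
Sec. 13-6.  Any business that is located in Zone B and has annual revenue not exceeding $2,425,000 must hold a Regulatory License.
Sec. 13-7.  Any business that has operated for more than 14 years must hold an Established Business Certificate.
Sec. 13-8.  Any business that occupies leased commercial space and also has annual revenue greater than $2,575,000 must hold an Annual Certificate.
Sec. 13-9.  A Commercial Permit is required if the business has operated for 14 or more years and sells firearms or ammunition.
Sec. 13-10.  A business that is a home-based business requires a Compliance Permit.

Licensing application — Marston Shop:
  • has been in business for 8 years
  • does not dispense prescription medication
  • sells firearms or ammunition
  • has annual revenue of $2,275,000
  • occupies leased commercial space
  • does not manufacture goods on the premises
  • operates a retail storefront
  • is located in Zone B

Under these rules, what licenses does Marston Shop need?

General Business Authorization, Municipal Authorization, Municipal Registration, Regulatory License

Sec. 13-1. operates a retail storefront; revenue $2,275,000 ≥ $1,625,000 → General Business Authorization required.
Sec. 13-2. years in business 8 ≤ 15; is located in Zone B → Municipal Authorization required.
Sec. 13-3. operates a retail storefront; revenue $2,275,000 ≤ $2,500,000; occupies leased commercial space (not: is a home-based business) → Retail Sales Permit not required.
Sec. 13-4. sells firearms or ammunition; operates a retail storefront → Municipal Registration required.
Sec. 13-5. years in business 8 ≥ 6; revenue $2,275,000 < $2,600,000; is located in Zone B → Compliance Registration not required.
Sec. 13-6. is located in Zone B; revenue $2,275,000 ≤ $2,425,000 → Regulatory License required.
Sec. 13-7. years in business 8 ≤ 14 → Established Business Certificate not required.
Sec. 13-8. occupies leased commercial space; revenue $2,275,000 ≤ $2,575,000 → Annual Certificate not required.
Sec. 13-9. years in business 8 < 14; sells firearms or ammunition → Commercial Permit not required.
Sec. 13-10. occupies leased commercial space (not: is a home-based business) → Compliance Permit not required.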